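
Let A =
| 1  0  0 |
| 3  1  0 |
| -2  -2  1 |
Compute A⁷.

A = I + N where N = [[0, 0, 0], [3, 0, 0], [-2, -2, 0]] is strictly lower-triangular, so N³ = 0.
(I + N)⁷ = I + 7·N + 21·N² = [[1, 0, 0], [21, 1, 0], [-140, -14, 1]].

[[1, 0, 0], [21, 1, 0], [-140, -14, 1]]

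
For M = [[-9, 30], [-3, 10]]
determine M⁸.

M² = M (a projection; rank 1, trace 1), so M⁸ = M.

[[-9, 30], [-3, 10]]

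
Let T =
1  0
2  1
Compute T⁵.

[[1, 0], [10, 1]]

T = I + N where N = [[0, 0], [2, 0]] is strictly lower-triangular, so N² = 0.
(I + N)⁵ = I + 5·N = [[1, 0], [10, 1]].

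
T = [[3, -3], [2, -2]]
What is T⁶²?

T² = T (a projection; rank 1, trace 1), so T⁶² = T.

[[3, -3], [2, -2]]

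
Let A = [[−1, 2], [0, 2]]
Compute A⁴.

A² = [[1, 2], [0, 4]]
A³ = [[−1, 6], [0, 8]]
A⁴ = [[1, 10], [0, 16]]

[[1, 10], [0, 16]]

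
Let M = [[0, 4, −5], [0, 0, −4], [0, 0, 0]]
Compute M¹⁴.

M is strictly triangular, hence nilpotent: M³ = 0, so M¹⁴ = 0.

[[0, 0, 0], [0, 0, 0], [0, 0, 0]]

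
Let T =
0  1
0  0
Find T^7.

T is strictly triangular, hence nilpotent: T^2 = 0, so T^7 = 0.

[[0, 0], [0, 0]]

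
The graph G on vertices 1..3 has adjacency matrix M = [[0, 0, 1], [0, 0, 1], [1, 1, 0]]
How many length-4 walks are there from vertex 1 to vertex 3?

0

The number of length-4 walks from vertex 1 to vertex 3 is entry (1,3) of M^4, where M is the adjacency matrix.
M^2 = [[1, 1, 0], [1, 1, 0], [0, 0, 2]]
M^3 = [[0, 0, 2], [0, 0, 2], [2, 2, 0]]
M^4 = [[2, 2, 0], [2, 2, 0], [0, 0, 4]]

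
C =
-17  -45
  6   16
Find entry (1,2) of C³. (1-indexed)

-135

tr C = -1 and det C = -2, so the characteristic polynomial is λ² − (-1)λ + (-2) with roots 1 and -2.
Eigenvectors give P = [[-5, -3], [2, 1]] with P⁻¹ = [[1, 3], [-2, -5]], and C = P·diag(1, -2)·P⁻¹.
Then C³ = P·diag(1, -8)·P⁻¹ = [[-5, 24], [2, -8]] · [[1, 3], [-2, -5]] = [[-53, -135], [18, 46]].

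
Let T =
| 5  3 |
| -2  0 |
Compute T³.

[[65, 57], [-38, -30]]

tr T = 5 and det T = 6, so the characteristic polynomial is λ² − (5)λ + (6) with roots 3 and 2.
Eigenvectors give P = [[3, -1], [-2, 1]] with P⁻¹ = [[1, 1], [2, 3]], and T = P·diag(3, 2)·P⁻¹.
Then T³ = P·diag(27, 8)·P⁻¹ = [[81, -8], [-54, 8]] · [[1, 1], [2, 3]] = [[65, 57], [-38, -30]].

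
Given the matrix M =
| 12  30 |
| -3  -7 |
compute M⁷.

[[20718, 61770], [-6177, -18403]]

tr M = 5 and det M = 6, so the characteristic polynomial is λ² − (5)λ + (6) with roots 3 and 2.
Eigenvectors give P = [[10, -3], [-3, 1]] with P⁻¹ = [[1, 3], [3, 10]], and M = P·diag(3, 2)·P⁻¹.
Then M⁷ = P·diag(2187, 128)·P⁻¹ = [[21870, -384], [-6561, 128]] · [[1, 3], [3, 10]] = [[20718, 61770], [-6177, -18403]].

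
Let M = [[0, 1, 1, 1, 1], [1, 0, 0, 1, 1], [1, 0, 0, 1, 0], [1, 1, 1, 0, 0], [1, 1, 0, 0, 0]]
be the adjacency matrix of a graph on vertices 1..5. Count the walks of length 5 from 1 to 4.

58

The number of length-5 walks from vertex 1 to vertex 4 is entry (1,4) of M⁵, where M is the adjacency matrix.
M² = [[4, 2, 1, 2, 1], [2, 3, 2, 1, 1], [1, 2, 2, 1, 1], [2, 1, 1, 3, 2], [1, 1, 1, 2, 2]]
M³ = [[6, 7, 6, 7, 6], [7, 4, 3, 7, 5], [6, 3, 2, 5, 3], [7, 7, 5, 4, 3], [6, 5, 3, 3, 2]]
M⁴ = [[26, 19, 13, 19, 13], [19, 19, 14, 14, 11], [13, 14, 11, 11, 9], [19, 14, 11, 19, 14], [13, 11, 9, 14, 11]]
M⁵ = [[64, 58, 45, 58, 45], [58, 44, 33, 52, 38], [45, 33, 24, 38, 27], [58, 52, 38, 44, 33], [45, 38, 27, 33, 24]]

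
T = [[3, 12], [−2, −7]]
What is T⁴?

tr T = −4 and det T = 3, so the characteristic polynomial is λ² − (−4)λ + (3) with roots −1 and −3.
Eigenvectors give P = [[−3, −2], [1, 1]] with P⁻¹ = [[−1, −2], [1, 3]], and T = P·diag(−1, −3)·P⁻¹.
Then T⁴ = P·diag(1, 81)·P⁻¹ = [[−3, −162], [1, 81]] · [[−1, −2], [1, 3]] = [[−159, −480], [80, 241]].

[[−159, −480], [80, 241]]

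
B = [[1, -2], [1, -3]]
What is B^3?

B^2 = [[-1, 4], [-2, 7]]
B^3 = [[3, -10], [5, -17]]

[[3, -10], [5, -17]]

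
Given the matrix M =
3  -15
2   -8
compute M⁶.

tr M = -5 and det M = 6, so the characteristic polynomial is λ² − (-5)λ + (6) with roots -2 and -3.
Eigenvectors give P = [[-3, -5], [-1, -2]] with P⁻¹ = [[-2, 5], [1, -3]], and M = P·diag(-2, -3)·P⁻¹.
Then M⁶ = P·diag(64, 729)·P⁻¹ = [[-192, -3645], [-64, -1458]] · [[-2, 5], [1, -3]] = [[-3261, 9975], [-1330, 4054]].

[[-3261, 9975], [-1330, 4054]]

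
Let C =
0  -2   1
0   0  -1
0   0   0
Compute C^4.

C is strictly triangular, hence nilpotent: C^3 = 0, so C^4 = 0.

[[0, 0, 0], [0, 0, 0], [0, 0, 0]]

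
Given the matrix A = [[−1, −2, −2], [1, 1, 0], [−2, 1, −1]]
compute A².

[[3, −2, 4], [0, −1, −2], [5, 4, 5]]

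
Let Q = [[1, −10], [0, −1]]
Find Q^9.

Q² = I (check: tr Q = 0 and det Q = −1), so Q^9 = Q since 9 is odd.

[[1, −10], [0, −1]]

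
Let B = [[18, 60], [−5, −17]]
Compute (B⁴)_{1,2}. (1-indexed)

780

tr B = 1 and det B = −6, so the characteristic polynomial is λ² − (1)λ + (−6) with roots 3 and −2.
Eigenvectors give P = [[4, −3], [−1, 1]] with P⁻¹ = [[1, 3], [1, 4]], and B = P·diag(3, −2)·P⁻¹.
Then B⁴ = P·diag(81, 16)·P⁻¹ = [[324, −48], [−81, 16]] · [[1, 3], [1, 4]] = [[276, 780], [−65, −179]].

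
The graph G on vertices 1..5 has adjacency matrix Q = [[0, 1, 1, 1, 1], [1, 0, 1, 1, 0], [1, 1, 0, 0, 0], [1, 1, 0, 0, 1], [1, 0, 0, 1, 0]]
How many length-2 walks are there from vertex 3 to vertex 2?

The number of length-2 walks from vertex 3 to vertex 2 is entry (3,2) of Q², where Q is the adjacency matrix.
Q² = [[4, 2, 1, 2, 1], [2, 3, 1, 1, 2], [1, 1, 2, 2, 1], [2, 1, 2, 3, 1], [1, 2, 1, 1, 2]]

1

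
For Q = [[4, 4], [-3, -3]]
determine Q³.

[[4, 4], [-3, -3]]

Q² = Q (a projection; rank 1, trace 1), so Q³ = Q.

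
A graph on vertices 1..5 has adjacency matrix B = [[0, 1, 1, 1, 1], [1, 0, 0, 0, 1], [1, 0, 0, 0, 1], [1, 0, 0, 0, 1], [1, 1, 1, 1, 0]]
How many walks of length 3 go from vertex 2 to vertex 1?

7

The number of length-3 walks from vertex 2 to vertex 1 is entry (2,1) of B³, where B is the adjacency matrix.
B² = [[4, 1, 1, 1, 3], [1, 2, 2, 2, 1], [1, 2, 2, 2, 1], [1, 2, 2, 2, 1], [3, 1, 1, 1, 4]]
B³ = [[6, 7, 7, 7, 7], [7, 2, 2, 2, 7], [7, 2, 2, 2, 7], [7, 2, 2, 2, 7], [7, 7, 7, 7, 6]]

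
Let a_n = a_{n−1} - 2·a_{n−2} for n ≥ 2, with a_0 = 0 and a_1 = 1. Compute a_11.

23

With companion matrix M = [[1, -2], [1, 0]], [a_n, a_{n−1}]ᵀ = M·[a_{n−1}, a_{n−2}]ᵀ, so [a_11, a_10]ᵀ = M¹⁰·[a_1, a_0]ᵀ.
M¹⁰ = [[23, 22], [-11, 34]], giving [a_11, a_10]ᵀ = [[23], [-11]].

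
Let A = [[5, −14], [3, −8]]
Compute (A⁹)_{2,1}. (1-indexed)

1533

tr A = −3 and det A = 2, so the characteristic polynomial is λ² − (−3)λ + (2) with roots −2 and −1.
Eigenvectors give P = [[2, 7], [1, 3]] with P⁻¹ = [[−3, 7], [1, −2]], and A = P·diag(−2, −1)·P⁻¹.
Then A⁹ = P·diag(−512, −1)·P⁻¹ = [[−1024, −7], [−512, −3]] · [[−3, 7], [1, −2]] = [[3065, −7154], [1533, −3578]].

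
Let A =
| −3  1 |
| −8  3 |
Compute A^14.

[[1, 0], [0, 1]]

A² = I (check: tr A = 0 and det A = −1), so A^14 = I since 14 is even.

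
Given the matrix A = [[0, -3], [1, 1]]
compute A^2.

[[-3, -3], [1, -2]]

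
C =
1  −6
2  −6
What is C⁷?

tr C = −5 and det C = 6, so the characteristic polynomial is λ² − (−5)λ + (6) with roots −3 and −2.
Eigenvectors give P = [[3, −2], [2, −1]] with P⁻¹ = [[−1, 2], [−2, 3]], and C = P·diag(−3, −2)·P⁻¹.
Then C⁷ = P·diag(−2187, −128)·P⁻¹ = [[−6561, 256], [−4374, 128]] · [[−1, 2], [−2, 3]] = [[6049, −12354], [4118, −8364]].

[[6049, −12354], [4118, −8364]]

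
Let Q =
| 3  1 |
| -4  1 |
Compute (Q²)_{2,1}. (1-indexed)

-16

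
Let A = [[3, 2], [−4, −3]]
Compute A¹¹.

A² = I (check: tr A = 0 and det A = −1), so A¹¹ = A since 11 is odd.

[[3, 2], [−4, −3]]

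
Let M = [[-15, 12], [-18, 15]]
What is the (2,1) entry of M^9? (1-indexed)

tr M = 0 and det M = -9, so the characteristic polynomial is λ² − (0)λ + (-9) with roots -3 and 3.
Eigenvectors give P = [[1, 2], [1, 3]] with P⁻¹ = [[3, -2], [-1, 1]], and M = P·diag(-3, 3)·P⁻¹.
Then M^9 = P·diag(-19683, 19683)·P⁻¹ = [[-19683, 39366], [-19683, 59049]] · [[3, -2], [-1, 1]] = [[-98415, 78732], [-118098, 98415]].

-118098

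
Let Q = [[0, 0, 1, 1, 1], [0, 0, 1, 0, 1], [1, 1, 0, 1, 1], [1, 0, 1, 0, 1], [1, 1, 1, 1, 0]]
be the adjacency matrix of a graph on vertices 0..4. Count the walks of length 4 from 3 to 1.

The number of length-4 walks from vertex 3 to vertex 1 is entry (3,1) of Q⁴, where Q is the adjacency matrix.
Q² = [[3, 2, 2, 2, 2], [2, 2, 1, 2, 1], [2, 1, 4, 2, 3], [2, 2, 2, 3, 2], [2, 1, 3, 2, 4]]
Q³ = [[6, 4, 9, 7, 9], [4, 2, 7, 4, 7], [9, 7, 8, 9, 9], [7, 4, 9, 6, 9], [9, 7, 9, 9, 8]]
Q⁴ = [[25, 18, 26, 24, 26], [18, 14, 17, 18, 17], [26, 17, 34, 26, 33], [24, 18, 26, 25, 26], [26, 17, 33, 26, 34]]

18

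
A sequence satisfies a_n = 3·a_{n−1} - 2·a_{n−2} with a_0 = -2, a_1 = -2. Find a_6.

With companion matrix Q = [[3, -2], [1, 0]], [a_n, a_{n−1}]ᵀ = Q·[a_{n−1}, a_{n−2}]ᵀ, so [a_6, a_5]ᵀ = Q⁵·[a_1, a_0]ᵀ.
Q⁵ = [[63, -62], [31, -30]], giving [a_6, a_5]ᵀ = [[-2], [-2]].

-2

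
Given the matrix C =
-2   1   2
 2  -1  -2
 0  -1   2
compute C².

[[6, -5, -2], [-6, 5, 2], [-2, -1, 6]]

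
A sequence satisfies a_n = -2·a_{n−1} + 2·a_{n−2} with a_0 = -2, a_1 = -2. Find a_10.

With companion matrix A = [[-2, 2], [1, 0]], [a_n, a_{n−1}]ᵀ = A·[a_{n−1}, a_{n−2}]ᵀ, so [a_10, a_9]ᵀ = A⁹·[a_1, a_0]ᵀ.
A⁹ = [[-6688, 4896], [2448, -1792]], giving [a_10, a_9]ᵀ = [[3584], [-1312]].

3584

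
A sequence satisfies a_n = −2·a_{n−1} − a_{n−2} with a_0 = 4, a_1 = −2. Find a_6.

With companion matrix T = [[−2, −1], [1, 0]], [a_n, a_{n−1}]ᵀ = T·[a_{n−1}, a_{n−2}]ᵀ, so [a_6, a_5]ᵀ = T^5·[a_1, a_0]ᵀ.
T^5 = [[−6, −5], [5, 4]], giving [a_6, a_5]ᵀ = [[−8], [6]].

−8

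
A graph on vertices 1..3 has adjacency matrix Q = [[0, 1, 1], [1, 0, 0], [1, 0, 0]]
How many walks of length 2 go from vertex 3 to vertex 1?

0

The number of length-2 walks from vertex 3 to vertex 1 is entry (3,1) of Q², where Q is the adjacency matrix.
Q² = [[2, 0, 0], [0, 1, 1], [0, 1, 1]]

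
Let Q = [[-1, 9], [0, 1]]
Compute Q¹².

Q² = I (check: tr Q = 0 and det Q = -1), so Q¹² = I since 12 is even.

[[1, 0], [0, 1]]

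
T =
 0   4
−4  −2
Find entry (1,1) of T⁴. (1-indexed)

T² = [[−16, −8], [8, −12]]
T³ = [[32, −48], [48, 56]]
T⁴ = [[192, 224], [−224, 80]]

192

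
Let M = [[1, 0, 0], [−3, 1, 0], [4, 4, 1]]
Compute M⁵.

M = I + N where N = [[0, 0, 0], [−3, 0, 0], [4, 4, 0]] is strictly lower-triangular, so N³ = 0.
(I + N)⁵ = I + 5·N + 10·N² = [[1, 0, 0], [−15, 1, 0], [−100, 20, 1]].

[[1, 0, 0], [−15, 1, 0], [−100, 20, 1]]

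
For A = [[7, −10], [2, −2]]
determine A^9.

tr A = 5 and det A = 6, so the characteristic polynomial is λ² − (5)λ + (6) with roots 3 and 2.
Eigenvectors give P = [[5, 2], [2, 1]] with P⁻¹ = [[1, −2], [−2, 5]], and A = P·diag(3, 2)·P⁻¹.
Then A^9 = P·diag(19683, 512)·P⁻¹ = [[98415, 1024], [39366, 512]] · [[1, −2], [−2, 5]] = [[96367, −191710], [38342, −76172]].

[[96367, −191710], [38342, −76172]]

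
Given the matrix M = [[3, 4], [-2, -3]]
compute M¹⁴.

M² = I (check: tr M = 0 and det M = -1), so M¹⁴ = I since 14 is even.

[[1, 0], [0, 1]]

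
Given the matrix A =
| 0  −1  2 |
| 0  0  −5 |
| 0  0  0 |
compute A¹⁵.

A is strictly triangular, hence nilpotent: A³ = 0, so A¹⁵ = 0.

[[0, 0, 0], [0, 0, 0], [0, 0, 0]]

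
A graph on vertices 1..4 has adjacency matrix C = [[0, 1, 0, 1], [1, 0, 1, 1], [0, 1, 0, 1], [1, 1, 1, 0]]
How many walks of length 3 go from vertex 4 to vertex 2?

5

The number of length-3 walks from vertex 4 to vertex 2 is entry (4,2) of C³, where C is the adjacency matrix.
C² = [[2, 1, 2, 1], [1, 3, 1, 2], [2, 1, 2, 1], [1, 2, 1, 3]]
C³ = [[2, 5, 2, 5], [5, 4, 5, 5], [2, 5, 2, 5], [5, 5, 5, 4]]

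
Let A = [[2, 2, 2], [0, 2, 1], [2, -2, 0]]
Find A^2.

[[8, 4, 6], [2, 2, 2], [4, 0, 2]]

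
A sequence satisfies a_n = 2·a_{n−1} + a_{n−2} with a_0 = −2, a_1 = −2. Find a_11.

−16238

With companion matrix C = [[2, 1], [1, 0]], [a_n, a_{n−1}]ᵀ = C·[a_{n−1}, a_{n−2}]ᵀ, so [a_11, a_10]ᵀ = C¹⁰·[a_1, a_0]ᵀ.
C¹⁰ = [[5741, 2378], [2378, 985]], giving [a_11, a_10]ᵀ = [[−16238], [−6726]].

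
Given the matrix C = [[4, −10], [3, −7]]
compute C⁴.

tr C = −3 and det C = 2, so the characteristic polynomial is λ² − (−3)λ + (2) with roots −1 and −2.
Eigenvectors give P = [[2, −5], [1, −3]] with P⁻¹ = [[3, −5], [1, −2]], and C = P·diag(−1, −2)·P⁻¹.
Then C⁴ = P·diag(1, 16)·P⁻¹ = [[2, −80], [1, −48]] · [[3, −5], [1, −2]] = [[−74, 150], [−45, 91]].

[[−74, 150], [−45, 91]]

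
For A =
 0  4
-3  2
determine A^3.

A^2 = [[-12, 8], [-6, -8]]
A^3 = [[-24, -32], [24, -40]]

[[-24, -32], [24, -40]]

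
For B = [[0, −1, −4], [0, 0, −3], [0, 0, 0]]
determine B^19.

[[0, 0, 0], [0, 0, 0], [0, 0, 0]]

B is strictly triangular, hence nilpotent: B^3 = 0, so B^19 = 0.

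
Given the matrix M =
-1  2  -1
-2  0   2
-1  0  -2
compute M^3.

[[-1, -4, -16], [10, 0, -4], [-4, 6, -17]]

M^2 = [[-2, -2, 7], [0, -4, -2], [3, -2, 5]]
M^3 = [[-1, -4, -16], [10, 0, -4], [-4, 6, -17]]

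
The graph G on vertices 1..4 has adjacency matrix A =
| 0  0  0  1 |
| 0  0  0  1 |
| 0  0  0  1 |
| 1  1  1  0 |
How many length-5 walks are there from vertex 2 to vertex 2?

0

The number of length-5 walks from vertex 2 to vertex 2 is entry (2,2) of A⁵, where A is the adjacency matrix.
A² = [[1, 1, 1, 0], [1, 1, 1, 0], [1, 1, 1, 0], [0, 0, 0, 3]]
A³ = [[0, 0, 0, 3], [0, 0, 0, 3], [0, 0, 0, 3], [3, 3, 3, 0]]
A⁴ = [[3, 3, 3, 0], [3, 3, 3, 0], [3, 3, 3, 0], [0, 0, 0, 9]]
A⁵ = [[0, 0, 0, 9], [0, 0, 0, 9], [0, 0, 0, 9], [9, 9, 9, 0]]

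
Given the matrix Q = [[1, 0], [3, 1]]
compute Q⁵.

[[1, 0], [15, 1]]

Q = I + N where N = [[0, 0], [3, 0]] is strictly lower-triangular, so N² = 0.
(I + N)⁵ = I + 5·N = [[1, 0], [15, 1]].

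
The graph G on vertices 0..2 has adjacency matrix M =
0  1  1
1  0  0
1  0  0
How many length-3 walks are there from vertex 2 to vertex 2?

The number of length-3 walks from vertex 2 to vertex 2 is entry (2,2) of M³, where M is the adjacency matrix.
M² = [[2, 0, 0], [0, 1, 1], [0, 1, 1]]
M³ = [[0, 2, 2], [2, 0, 0], [2, 0, 0]]

0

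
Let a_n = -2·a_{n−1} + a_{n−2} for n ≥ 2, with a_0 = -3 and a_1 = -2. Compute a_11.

With companion matrix B = [[-2, 1], [1, 0]], [a_n, a_{n−1}]ᵀ = B·[a_{n−1}, a_{n−2}]ᵀ, so [a_11, a_10]ᵀ = B^10·[a_1, a_0]ᵀ.
B^10 = [[5741, -2378], [-2378, 985]], giving [a_11, a_10]ᵀ = [[-4348], [1801]].

-4348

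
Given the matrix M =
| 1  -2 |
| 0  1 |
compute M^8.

M = I + N where N = [[0, -2], [0, 0]] is strictly upper-triangular, so N^2 = 0.
(I + N)^8 = I + 8·N = [[1, -16], [0, 1]].

[[1, -16], [0, 1]]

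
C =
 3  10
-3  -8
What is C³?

[[87, 190], [-57, -122]]

tr C = -5 and det C = 6, so the characteristic polynomial is λ² − (-5)λ + (6) with roots -2 and -3.
Eigenvectors give P = [[2, 5], [-1, -3]] with P⁻¹ = [[3, 5], [-1, -2]], and C = P·diag(-2, -3)·P⁻¹.
Then C³ = P·diag(-8, -27)·P⁻¹ = [[-16, -135], [8, 81]] · [[3, 5], [-1, -2]] = [[87, 190], [-57, -122]].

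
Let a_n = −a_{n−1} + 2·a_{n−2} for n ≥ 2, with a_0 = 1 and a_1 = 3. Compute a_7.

87

With companion matrix B = [[−1, 2], [1, 0]], [a_n, a_{n−1}]ᵀ = B·[a_{n−1}, a_{n−2}]ᵀ, so [a_7, a_6]ᵀ = B^6·[a_1, a_0]ᵀ.
B^6 = [[43, −42], [−21, 22]], giving [a_7, a_6]ᵀ = [[87], [−41]].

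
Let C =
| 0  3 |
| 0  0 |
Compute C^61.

C is strictly triangular, hence nilpotent: C^2 = 0, so C^61 = 0.

[[0, 0], [0, 0]]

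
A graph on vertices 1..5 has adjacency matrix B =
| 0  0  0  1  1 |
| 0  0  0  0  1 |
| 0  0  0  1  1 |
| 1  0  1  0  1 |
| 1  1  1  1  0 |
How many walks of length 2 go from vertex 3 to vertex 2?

The number of length-2 walks from vertex 3 to vertex 2 is entry (3,2) of B², where B is the adjacency matrix.
B² = [[2, 1, 2, 1, 1], [1, 1, 1, 1, 0], [2, 1, 2, 1, 1], [1, 1, 1, 3, 2], [1, 0, 1, 2, 4]]

1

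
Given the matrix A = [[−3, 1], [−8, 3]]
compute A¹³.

A² = I (check: tr A = 0 and det A = −1), so A¹³ = A since 13 is odd.

[[−3, 1], [−8, 3]]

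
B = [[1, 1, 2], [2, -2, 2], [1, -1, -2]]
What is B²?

[[5, -3, 0], [0, 4, -4], [-3, 5, 4]]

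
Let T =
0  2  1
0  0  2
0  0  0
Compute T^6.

T is strictly triangular, hence nilpotent: T^3 = 0, so T^6 = 0.

[[0, 0, 0], [0, 0, 0], [0, 0, 0]]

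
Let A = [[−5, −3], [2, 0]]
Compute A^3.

tr A = −5 and det A = 6, so the characteristic polynomial is λ² − (−5)λ + (6) with roots −3 and −2.
Eigenvectors give P = [[3, −1], [−2, 1]] with P⁻¹ = [[1, 1], [2, 3]], and A = P·diag(−3, −2)·P⁻¹.
Then A^3 = P·diag(−27, −8)·P⁻¹ = [[−81, 8], [54, −8]] · [[1, 1], [2, 3]] = [[−65, −57], [38, 30]].

[[−65, −57], [38, 30]]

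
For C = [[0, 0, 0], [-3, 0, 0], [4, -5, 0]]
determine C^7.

[[0, 0, 0], [0, 0, 0], [0, 0, 0]]

C is strictly triangular, hence nilpotent: C^3 = 0, so C^7 = 0.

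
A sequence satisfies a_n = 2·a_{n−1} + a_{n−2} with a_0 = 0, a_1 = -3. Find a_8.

-1224

With companion matrix C = [[2, 1], [1, 0]], [a_n, a_{n−1}]ᵀ = C·[a_{n−1}, a_{n−2}]ᵀ, so [a_8, a_7]ᵀ = C⁷·[a_1, a_0]ᵀ.
C⁷ = [[408, 169], [169, 70]], giving [a_8, a_7]ᵀ = [[-1224], [-507]].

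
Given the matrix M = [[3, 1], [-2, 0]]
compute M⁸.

tr M = 3 and det M = 2, so the characteristic polynomial is λ² − (3)λ + (2) with roots 2 and 1.
Eigenvectors give P = [[-1, -1], [1, 2]] with P⁻¹ = [[-2, -1], [1, 1]], and M = P·diag(2, 1)·P⁻¹.
Then M⁸ = P·diag(256, 1)·P⁻¹ = [[-256, -1], [256, 2]] · [[-2, -1], [1, 1]] = [[511, 255], [-510, -254]].

[[511, 255], [-510, -254]]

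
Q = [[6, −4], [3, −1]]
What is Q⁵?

tr Q = 5 and det Q = 6, so the characteristic polynomial is λ² − (5)λ + (6) with roots 2 and 3.
Eigenvectors give P = [[−1, 4], [−1, 3]] with P⁻¹ = [[3, −4], [1, −1]], and Q = P·diag(2, 3)·P⁻¹.
Then Q⁵ = P·diag(32, 243)·P⁻¹ = [[−32, 972], [−32, 729]] · [[3, −4], [1, −1]] = [[876, −844], [633, −601]].

[[876, −844], [633, −601]]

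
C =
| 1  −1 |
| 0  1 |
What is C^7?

[[1, −7], [0, 1]]

C = I + N where N = [[0, −1], [0, 0]] is strictly upper-triangular, so N^2 = 0.
(I + N)^7 = I + 7·N = [[1, −7], [0, 1]].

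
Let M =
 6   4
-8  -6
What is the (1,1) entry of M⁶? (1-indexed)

tr M = 0 and det M = -4, so the characteristic polynomial is λ² − (0)λ + (-4) with roots 2 and -2.
Eigenvectors give P = [[-1, -1], [1, 2]] with P⁻¹ = [[-2, -1], [1, 1]], and M = P·diag(2, -2)·P⁻¹.
Then M⁶ = P·diag(64, 64)·P⁻¹ = [[-64, -64], [64, 128]] · [[-2, -1], [1, 1]] = [[64, 0], [0, 64]].

64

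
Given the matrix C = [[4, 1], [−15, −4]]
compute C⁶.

C² = I (check: tr C = 0 and det C = −1), so C⁶ = I since 6 is even.

[[1, 0], [0, 1]]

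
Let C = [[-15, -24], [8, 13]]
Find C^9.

[[-78735, -118104], [39368, 59053]]

tr C = -2 and det C = -3, so the characteristic polynomial is λ² − (-2)λ + (-3) with roots 1 and -3.
Eigenvectors give P = [[-3, 2], [2, -1]] with P⁻¹ = [[1, 2], [2, 3]], and C = P·diag(1, -3)·P⁻¹.
Then C^9 = P·diag(1, -19683)·P⁻¹ = [[-3, -39366], [2, 19683]] · [[1, 2], [2, 3]] = [[-78735, -118104], [39368, 59053]].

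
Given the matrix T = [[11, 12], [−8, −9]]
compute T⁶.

[[2185, 2184], [−1456, −1455]]

tr T = 2 and det T = −3, so the characteristic polynomial is λ² − (2)λ + (−3) with roots −1 and 3.
Eigenvectors give P = [[−1, 3], [1, −2]] with P⁻¹ = [[2, 3], [1, 1]], and T = P·diag(−1, 3)·P⁻¹.
Then T⁶ = P·diag(1, 729)·P⁻¹ = [[−1, 2187], [1, −1458]] · [[2, 3], [1, 1]] = [[2185, 2184], [−1456, −1455]].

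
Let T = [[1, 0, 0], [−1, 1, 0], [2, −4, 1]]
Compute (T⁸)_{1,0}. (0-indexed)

−8

T = I + N where N = [[0, 0, 0], [−1, 0, 0], [2, −4, 0]] is strictly lower-triangular, so N³ = 0.
(I + N)⁸ = I + 8·N + 28·N² = [[1, 0, 0], [−8, 1, 0], [128, −32, 1]].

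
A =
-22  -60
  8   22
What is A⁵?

tr A = 0 and det A = -4, so the characteristic polynomial is λ² − (0)λ + (-4) with roots -2 and 2.
Eigenvectors give P = [[3, -5], [-1, 2]] with P⁻¹ = [[2, 5], [1, 3]], and A = P·diag(-2, 2)·P⁻¹.
Then A⁵ = P·diag(-32, 32)·P⁻¹ = [[-96, -160], [32, 64]] · [[2, 5], [1, 3]] = [[-352, -960], [128, 352]].

[[-352, -960], [128, 352]]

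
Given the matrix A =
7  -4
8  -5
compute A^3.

tr A = 2 and det A = -3, so the characteristic polynomial is λ² − (2)λ + (-3) with roots 3 and -1.
Eigenvectors give P = [[1, -1], [1, -2]] with P⁻¹ = [[2, -1], [1, -1]], and A = P·diag(3, -1)·P⁻¹.
Then A^3 = P·diag(27, -1)·P⁻¹ = [[27, 1], [27, 2]] · [[2, -1], [1, -1]] = [[55, -28], [56, -29]].

[[55, -28], [56, -29]]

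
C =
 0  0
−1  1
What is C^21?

C² = C (a projection; rank 1, trace 1), so C^21 = C.

[[0, 0], [−1, 1]]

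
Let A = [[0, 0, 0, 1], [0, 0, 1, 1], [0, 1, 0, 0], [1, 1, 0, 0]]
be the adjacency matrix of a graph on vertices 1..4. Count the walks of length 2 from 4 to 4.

2

The number of length-2 walks from vertex 4 to vertex 4 is entry (4,4) of A², where A is the adjacency matrix.
A² = [[1, 1, 0, 0], [1, 2, 0, 0], [0, 0, 1, 1], [0, 0, 1, 2]]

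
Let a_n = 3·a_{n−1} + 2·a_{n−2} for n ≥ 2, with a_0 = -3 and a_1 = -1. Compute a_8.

-16857

With companion matrix M = [[3, 2], [1, 0]], [a_n, a_{n−1}]ᵀ = M·[a_{n−1}, a_{n−2}]ᵀ, so [a_8, a_7]ᵀ = M^7·[a_1, a_0]ᵀ.
M^7 = [[6279, 3526], [1763, 990]], giving [a_8, a_7]ᵀ = [[-16857], [-4733]].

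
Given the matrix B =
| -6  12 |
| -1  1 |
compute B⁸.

[[25476, -75660], [6305, -18659]]

tr B = -5 and det B = 6, so the characteristic polynomial is λ² − (-5)λ + (6) with roots -3 and -2.
Eigenvectors give P = [[-4, 3], [-1, 1]] with P⁻¹ = [[-1, 3], [-1, 4]], and B = P·diag(-3, -2)·P⁻¹.
Then B⁸ = P·diag(6561, 256)·P⁻¹ = [[-26244, 768], [-6561, 256]] · [[-1, 3], [-1, 4]] = [[25476, -75660], [6305, -18659]].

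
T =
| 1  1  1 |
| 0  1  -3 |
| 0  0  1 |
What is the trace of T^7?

3

T = I + N where N = [[0, 1, 1], [0, 0, -3], [0, 0, 0]] is strictly upper-triangular, so N^3 = 0.
(I + N)^7 = I + 7·N + 21·N^2 = [[1, 7, -56], [0, 1, -21], [0, 0, 1]].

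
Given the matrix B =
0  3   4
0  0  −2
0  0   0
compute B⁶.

[[0, 0, 0], [0, 0, 0], [0, 0, 0]]

B is strictly triangular, hence nilpotent: B³ = 0, so B⁶ = 0.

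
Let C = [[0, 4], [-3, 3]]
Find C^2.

[[-12, 12], [-9, -3]]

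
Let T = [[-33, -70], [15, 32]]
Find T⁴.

tr T = -1 and det T = -6, so the characteristic polynomial is λ² − (-1)λ + (-6) with roots -3 and 2.
Eigenvectors give P = [[7, -2], [-3, 1]] with P⁻¹ = [[1, 2], [3, 7]], and T = P·diag(-3, 2)·P⁻¹.
Then T⁴ = P·diag(81, 16)·P⁻¹ = [[567, -32], [-243, 16]] · [[1, 2], [3, 7]] = [[471, 910], [-195, -374]].

[[471, 910], [-195, -374]]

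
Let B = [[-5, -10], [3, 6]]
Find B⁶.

[[-5, -10], [3, 6]]

B² = B (a projection; rank 1, trace 1), so B⁶ = B.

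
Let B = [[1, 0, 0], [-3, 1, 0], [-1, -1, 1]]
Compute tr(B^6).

3

B = I + N where N = [[0, 0, 0], [-3, 0, 0], [-1, -1, 0]] is strictly lower-triangular, so N^3 = 0.
(I + N)^6 = I + 6·N + 15·N^2 = [[1, 0, 0], [-18, 1, 0], [39, -6, 1]].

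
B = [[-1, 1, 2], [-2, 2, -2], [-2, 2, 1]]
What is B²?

[[-5, 5, -2], [2, -2, -10], [-4, 4, -7]]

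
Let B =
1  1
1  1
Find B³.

[[4, 4], [4, 4]]

B² = [[2, 2], [2, 2]]
B³ = [[4, 4], [4, 4]]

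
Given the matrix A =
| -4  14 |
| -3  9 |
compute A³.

tr A = 5 and det A = 6, so the characteristic polynomial is λ² − (5)λ + (6) with roots 2 and 3.
Eigenvectors give P = [[7, 2], [3, 1]] with P⁻¹ = [[1, -2], [-3, 7]], and A = P·diag(2, 3)·P⁻¹.
Then A³ = P·diag(8, 27)·P⁻¹ = [[56, 54], [24, 27]] · [[1, -2], [-3, 7]] = [[-106, 266], [-57, 141]].

[[-106, 266], [-57, 141]]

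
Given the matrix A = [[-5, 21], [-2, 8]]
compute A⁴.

tr A = 3 and det A = 2, so the characteristic polynomial is λ² − (3)λ + (2) with roots 1 and 2.
Eigenvectors give P = [[7, 3], [2, 1]] with P⁻¹ = [[1, -3], [-2, 7]], and A = P·diag(1, 2)·P⁻¹.
Then A⁴ = P·diag(1, 16)·P⁻¹ = [[7, 48], [2, 16]] · [[1, -3], [-2, 7]] = [[-89, 315], [-30, 106]].

[[-89, 315], [-30, 106]]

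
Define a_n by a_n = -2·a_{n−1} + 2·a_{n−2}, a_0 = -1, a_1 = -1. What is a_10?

With companion matrix C = [[-2, 2], [1, 0]], [a_n, a_{n−1}]ᵀ = C·[a_{n−1}, a_{n−2}]ᵀ, so [a_10, a_9]ᵀ = C^9·[a_1, a_0]ᵀ.
C^9 = [[-6688, 4896], [2448, -1792]], giving [a_10, a_9]ᵀ = [[1792], [-656]].

1792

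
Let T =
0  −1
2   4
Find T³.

[[−8, −14], [28, 48]]

T² = [[−2, −4], [8, 14]]
T³ = [[−8, −14], [28, 48]]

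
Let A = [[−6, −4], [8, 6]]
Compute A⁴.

tr A = 0 and det A = −4, so the characteristic polynomial is λ² − (0)λ + (−4) with roots 2 and −2.
Eigenvectors give P = [[−1, −1], [2, 1]] with P⁻¹ = [[1, 1], [−2, −1]], and A = P·diag(2, −2)·P⁻¹.
Then A⁴ = P·diag(16, 16)·P⁻¹ = [[−16, −16], [32, 16]] · [[1, 1], [−2, −1]] = [[16, 0], [0, 16]].

[[16, 0], [0, 16]]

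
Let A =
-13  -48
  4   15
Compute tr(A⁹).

tr A = 2 and det A = -3, so the characteristic polynomial is λ² − (2)λ + (-3) with roots 3 and -1.
Eigenvectors give P = [[-3, 4], [1, -1]] with P⁻¹ = [[1, 4], [1, 3]], and A = P·diag(3, -1)·P⁻¹.
Then A⁹ = P·diag(19683, -1)·P⁻¹ = [[-59049, -4], [19683, 1]] · [[1, 4], [1, 3]] = [[-59053, -236208], [19684, 78735]].

19682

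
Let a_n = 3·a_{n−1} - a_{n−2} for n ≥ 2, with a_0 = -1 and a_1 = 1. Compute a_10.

With companion matrix C = [[3, -1], [1, 0]], [a_n, a_{n−1}]ᵀ = C·[a_{n−1}, a_{n−2}]ᵀ, so [a_10, a_9]ᵀ = C⁹·[a_1, a_0]ᵀ.
C⁹ = [[6765, -2584], [2584, -987]], giving [a_10, a_9]ᵀ = [[9349], [3571]].

9349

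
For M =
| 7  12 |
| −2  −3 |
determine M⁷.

tr M = 4 and det M = 3, so the characteristic polynomial is λ² − (4)λ + (3) with roots 3 and 1.
Eigenvectors give P = [[−3, −2], [1, 1]] with P⁻¹ = [[−1, −2], [1, 3]], and M = P·diag(3, 1)·P⁻¹.
Then M⁷ = P·diag(2187, 1)·P⁻¹ = [[−6561, −2], [2187, 1]] · [[−1, −2], [1, 3]] = [[6559, 13116], [−2186, −4371]].

[[6559, 13116], [−2186, −4371]]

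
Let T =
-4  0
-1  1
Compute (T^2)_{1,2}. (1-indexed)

0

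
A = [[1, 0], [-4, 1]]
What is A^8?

A = I + N where N = [[0, 0], [-4, 0]] is strictly lower-triangular, so N^2 = 0.
(I + N)^8 = I + 8·N = [[1, 0], [-32, 1]].

[[1, 0], [-32, 1]]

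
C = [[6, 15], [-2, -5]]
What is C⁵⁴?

C² = C (a projection; rank 1, trace 1), so C⁵⁴ = C.

[[6, 15], [-2, -5]]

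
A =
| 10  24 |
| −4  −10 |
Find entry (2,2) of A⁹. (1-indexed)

tr A = 0 and det A = −4, so the characteristic polynomial is λ² − (0)λ + (−4) with roots −2 and 2.
Eigenvectors give P = [[−2, −3], [1, 1]] with P⁻¹ = [[1, 3], [−1, −2]], and A = P·diag(−2, 2)·P⁻¹.
Then A⁹ = P·diag(−512, 512)·P⁻¹ = [[1024, −1536], [−512, 512]] · [[1, 3], [−1, −2]] = [[2560, 6144], [−1024, −2560]].

−2560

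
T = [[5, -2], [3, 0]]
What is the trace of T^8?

6817

tr T = 5 and det T = 6, so the characteristic polynomial is λ² − (5)λ + (6) with roots 2 and 3.
Eigenvectors give P = [[-2, 1], [-3, 1]] with P⁻¹ = [[1, -1], [3, -2]], and T = P·diag(2, 3)·P⁻¹.
Then T^8 = P·diag(256, 6561)·P⁻¹ = [[-512, 6561], [-768, 6561]] · [[1, -1], [3, -2]] = [[19171, -12610], [18915, -12354]].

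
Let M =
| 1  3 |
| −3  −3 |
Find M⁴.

[[28, 48], [−48, −36]]

M² = [[−8, −6], [6, 0]]
M³ = [[10, −6], [6, 18]]
M⁴ = [[28, 48], [−48, −36]]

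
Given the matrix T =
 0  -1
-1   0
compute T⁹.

T² = I (check: tr T = 0 and det T = -1), so T⁹ = T since 9 is odd.

[[0, -1], [-1, 0]]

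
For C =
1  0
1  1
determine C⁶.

[[1, 0], [6, 1]]

C = I + N where N = [[0, 0], [1, 0]] is strictly lower-triangular, so N² = 0.
(I + N)⁶ = I + 6·N = [[1, 0], [6, 1]].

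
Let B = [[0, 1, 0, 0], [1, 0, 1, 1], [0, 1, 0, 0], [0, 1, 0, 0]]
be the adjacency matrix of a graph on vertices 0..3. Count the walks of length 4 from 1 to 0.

The number of length-4 walks from vertex 1 to vertex 0 is entry (1,0) of B⁴, where B is the adjacency matrix.
B² = [[1, 0, 1, 1], [0, 3, 0, 0], [1, 0, 1, 1], [1, 0, 1, 1]]
B³ = [[0, 3, 0, 0], [3, 0, 3, 3], [0, 3, 0, 0], [0, 3, 0, 0]]
B⁴ = [[3, 0, 3, 3], [0, 9, 0, 0], [3, 0, 3, 3], [3, 0, 3, 3]]

0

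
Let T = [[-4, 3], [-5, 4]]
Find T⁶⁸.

[[1, 0], [0, 1]]

T² = I (check: tr T = 0 and det T = -1), so T⁶⁸ = I since 68 is even.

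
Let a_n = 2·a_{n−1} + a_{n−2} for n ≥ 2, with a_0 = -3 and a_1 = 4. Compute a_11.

15830

With companion matrix Q = [[2, 1], [1, 0]], [a_n, a_{n−1}]ᵀ = Q·[a_{n−1}, a_{n−2}]ᵀ, so [a_11, a_10]ᵀ = Q^10·[a_1, a_0]ᵀ.
Q^10 = [[5741, 2378], [2378, 985]], giving [a_11, a_10]ᵀ = [[15830], [6557]].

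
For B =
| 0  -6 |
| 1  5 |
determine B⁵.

[[-390, -1266], [211, 665]]

tr B = 5 and det B = 6, so the characteristic polynomial is λ² − (5)λ + (6) with roots 3 and 2.
Eigenvectors give P = [[-2, -3], [1, 1]] with P⁻¹ = [[1, 3], [-1, -2]], and B = P·diag(3, 2)·P⁻¹.
Then B⁵ = P·diag(243, 32)·P⁻¹ = [[-486, -96], [243, 32]] · [[1, 3], [-1, -2]] = [[-390, -1266], [211, 665]].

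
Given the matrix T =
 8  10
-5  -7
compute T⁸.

[[12866, 12610], [-6305, -6049]]

tr T = 1 and det T = -6, so the characteristic polynomial is λ² − (1)λ + (-6) with roots -2 and 3.
Eigenvectors give P = [[-1, -2], [1, 1]] with P⁻¹ = [[1, 2], [-1, -1]], and T = P·diag(-2, 3)·P⁻¹.
Then T⁸ = P·diag(256, 6561)·P⁻¹ = [[-256, -13122], [256, 6561]] · [[1, 2], [-1, -1]] = [[12866, 12610], [-6305, -6049]].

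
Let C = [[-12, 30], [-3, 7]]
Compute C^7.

tr C = -5 and det C = 6, so the characteristic polynomial is λ² − (-5)λ + (6) with roots -3 and -2.
Eigenvectors give P = [[10, 3], [3, 1]] with P⁻¹ = [[1, -3], [-3, 10]], and C = P·diag(-3, -2)·P⁻¹.
Then C^7 = P·diag(-2187, -128)·P⁻¹ = [[-21870, -384], [-6561, -128]] · [[1, -3], [-3, 10]] = [[-20718, 61770], [-6177, 18403]].

[[-20718, 61770], [-6177, 18403]]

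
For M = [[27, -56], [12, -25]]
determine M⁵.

[[1707, -3416], [732, -1465]]

tr M = 2 and det M = -3, so the characteristic polynomial is λ² − (2)λ + (-3) with roots 3 and -1.
Eigenvectors give P = [[7, 2], [3, 1]] with P⁻¹ = [[1, -2], [-3, 7]], and M = P·diag(3, -1)·P⁻¹.
Then M⁵ = P·diag(243, -1)·P⁻¹ = [[1701, -2], [729, -1]] · [[1, -2], [-3, 7]] = [[1707, -3416], [732, -1465]].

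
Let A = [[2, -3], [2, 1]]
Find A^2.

[[-2, -9], [6, -5]]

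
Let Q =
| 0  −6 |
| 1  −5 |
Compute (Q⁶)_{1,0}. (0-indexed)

tr Q = −5 and det Q = 6, so the characteristic polynomial is λ² − (−5)λ + (6) with roots −3 and −2.
Eigenvectors give P = [[−2, −3], [−1, −1]] with P⁻¹ = [[1, −3], [−1, 2]], and Q = P·diag(−3, −2)·P⁻¹.
Then Q⁶ = P·diag(729, 64)·P⁻¹ = [[−1458, −192], [−729, −64]] · [[1, −3], [−1, 2]] = [[−1266, 3990], [−665, 2059]].

−665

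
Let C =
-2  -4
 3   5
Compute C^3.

[[-20, -28], [21, 29]]

tr C = 3 and det C = 2, so the characteristic polynomial is λ² − (3)λ + (2) with roots 2 and 1.
Eigenvectors give P = [[-1, 4], [1, -3]] with P⁻¹ = [[3, 4], [1, 1]], and C = P·diag(2, 1)·P⁻¹.
Then C^3 = P·diag(8, 1)·P⁻¹ = [[-8, 4], [8, -3]] · [[3, 4], [1, 1]] = [[-20, -28], [21, 29]].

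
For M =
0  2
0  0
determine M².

M is strictly triangular, hence nilpotent: M² = 0, so M² = 0.

[[0, 0], [0, 0]]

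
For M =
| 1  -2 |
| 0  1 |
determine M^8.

M = I + N where N = [[0, -2], [0, 0]] is strictly upper-triangular, so N^2 = 0.
(I + N)^8 = I + 8·N = [[1, -16], [0, 1]].

[[1, -16], [0, 1]]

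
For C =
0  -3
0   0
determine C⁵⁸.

C is strictly triangular, hence nilpotent: C² = 0, so C⁵⁸ = 0.

[[0, 0], [0, 0]]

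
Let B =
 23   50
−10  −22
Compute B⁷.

tr B = 1 and det B = −6, so the characteristic polynomial is λ² − (1)λ + (−6) with roots 3 and −2.
Eigenvectors give P = [[5, −2], [−2, 1]] with P⁻¹ = [[1, 2], [2, 5]], and B = P·diag(3, −2)·P⁻¹.
Then B⁷ = P·diag(2187, −128)·P⁻¹ = [[10935, 256], [−4374, −128]] · [[1, 2], [2, 5]] = [[11447, 23150], [−4630, −9388]].

[[11447, 23150], [−4630, −9388]]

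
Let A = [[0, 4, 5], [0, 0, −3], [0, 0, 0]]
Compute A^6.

[[0, 0, 0], [0, 0, 0], [0, 0, 0]]

A is strictly triangular, hence nilpotent: A^3 = 0, so A^6 = 0.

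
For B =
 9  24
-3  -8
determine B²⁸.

B² = B (a projection; rank 1, trace 1), so B²⁸ = B.

[[9, 24], [-3, -8]]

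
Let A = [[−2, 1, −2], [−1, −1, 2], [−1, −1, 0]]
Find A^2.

[[5, −1, 6], [1, −2, 0], [3, 0, 0]]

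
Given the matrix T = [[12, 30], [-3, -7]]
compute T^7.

[[20718, 61770], [-6177, -18403]]

tr T = 5 and det T = 6, so the characteristic polynomial is λ² − (5)λ + (6) with roots 2 and 3.
Eigenvectors give P = [[-3, 10], [1, -3]] with P⁻¹ = [[3, 10], [1, 3]], and T = P·diag(2, 3)·P⁻¹.
Then T^7 = P·diag(128, 2187)·P⁻¹ = [[-384, 21870], [128, -6561]] · [[3, 10], [1, 3]] = [[20718, 61770], [-6177, -18403]].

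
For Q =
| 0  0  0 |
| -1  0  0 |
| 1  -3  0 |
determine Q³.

[[0, 0, 0], [0, 0, 0], [0, 0, 0]]

Q is strictly triangular, hence nilpotent: Q³ = 0, so Q³ = 0.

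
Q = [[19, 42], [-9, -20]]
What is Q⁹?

[[3079, 7182], [-1539, -3590]]

tr Q = -1 and det Q = -2, so the characteristic polynomial is λ² − (-1)λ + (-2) with roots -2 and 1.
Eigenvectors give P = [[-2, -7], [1, 3]] with P⁻¹ = [[3, 7], [-1, -2]], and Q = P·diag(-2, 1)·P⁻¹.
Then Q⁹ = P·diag(-512, 1)·P⁻¹ = [[1024, -7], [-512, 3]] · [[3, 7], [-1, -2]] = [[3079, 7182], [-1539, -3590]].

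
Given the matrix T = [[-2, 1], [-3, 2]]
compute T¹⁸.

[[1, 0], [0, 1]]

T² = I (check: tr T = 0 and det T = -1), so T¹⁸ = I since 18 is even.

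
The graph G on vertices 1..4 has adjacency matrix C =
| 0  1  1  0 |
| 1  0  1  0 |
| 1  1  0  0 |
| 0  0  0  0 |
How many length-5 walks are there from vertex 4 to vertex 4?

The number of length-5 walks from vertex 4 to vertex 4 is entry (4,4) of C^5, where C is the adjacency matrix.
C^2 = [[2, 1, 1, 0], [1, 2, 1, 0], [1, 1, 2, 0], [0, 0, 0, 0]]
C^3 = [[2, 3, 3, 0], [3, 2, 3, 0], [3, 3, 2, 0], [0, 0, 0, 0]]
C^4 = [[6, 5, 5, 0], [5, 6, 5, 0], [5, 5, 6, 0], [0, 0, 0, 0]]
C^5 = [[10, 11, 11, 0], [11, 10, 11, 0], [11, 11, 10, 0], [0, 0, 0, 0]]

0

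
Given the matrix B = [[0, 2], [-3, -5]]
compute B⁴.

tr B = -5 and det B = 6, so the characteristic polynomial is λ² − (-5)λ + (6) with roots -3 and -2.
Eigenvectors give P = [[-2, -1], [3, 1]] with P⁻¹ = [[1, 1], [-3, -2]], and B = P·diag(-3, -2)·P⁻¹.
Then B⁴ = P·diag(81, 16)·P⁻¹ = [[-162, -16], [243, 16]] · [[1, 1], [-3, -2]] = [[-114, -130], [195, 211]].

[[-114, -130], [195, 211]]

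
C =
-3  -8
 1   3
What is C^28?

C² = I (check: tr C = 0 and det C = -1), so C^28 = I since 28 is even.

[[1, 0], [0, 1]]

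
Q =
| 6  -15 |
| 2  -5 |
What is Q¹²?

Q² = Q (a projection; rank 1, trace 1), so Q¹² = Q.

[[6, -15], [2, -5]]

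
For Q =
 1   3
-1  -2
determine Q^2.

[[-2, -3], [1, 1]]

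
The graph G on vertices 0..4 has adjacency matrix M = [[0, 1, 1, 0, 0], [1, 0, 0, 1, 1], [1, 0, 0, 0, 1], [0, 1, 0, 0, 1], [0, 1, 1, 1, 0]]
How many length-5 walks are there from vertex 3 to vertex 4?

22

The number of length-5 walks from vertex 3 to vertex 4 is entry (3,4) of M⁵, where M is the adjacency matrix.
M² = [[2, 0, 0, 1, 2], [0, 3, 2, 1, 1], [0, 2, 2, 1, 0], [1, 1, 1, 2, 1], [2, 1, 0, 1, 3]]
M³ = [[0, 5, 4, 2, 1], [5, 2, 1, 4, 6], [4, 1, 0, 2, 5], [2, 4, 2, 2, 4], [1, 6, 5, 4, 2]]
M⁴ = [[9, 3, 1, 6, 11], [3, 15, 11, 8, 7], [1, 11, 9, 6, 3], [6, 8, 6, 8, 8], [11, 7, 3, 8, 15]]
M⁵ = [[4, 26, 20, 14, 10], [26, 18, 10, 22, 34], [20, 10, 4, 14, 26], [14, 22, 14, 16, 22], [10, 34, 26, 22, 18]]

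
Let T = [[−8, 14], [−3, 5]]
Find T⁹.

tr T = −3 and det T = 2, so the characteristic polynomial is λ² − (−3)λ + (2) with roots −2 and −1.
Eigenvectors give P = [[−7, 2], [−3, 1]] with P⁻¹ = [[−1, 2], [−3, 7]], and T = P·diag(−2, −1)·P⁻¹.
Then T⁹ = P·diag(−512, −1)·P⁻¹ = [[3584, −2], [1536, −1]] · [[−1, 2], [−3, 7]] = [[−3578, 7154], [−1533, 3065]].

[[−3578, 7154], [−1533, 3065]]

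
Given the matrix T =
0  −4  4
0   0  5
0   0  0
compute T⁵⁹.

[[0, 0, 0], [0, 0, 0], [0, 0, 0]]

T is strictly triangular, hence nilpotent: T³ = 0, so T⁵⁹ = 0.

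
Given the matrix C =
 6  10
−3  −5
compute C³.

[[6, 10], [−3, −5]]

C² = C (a projection; rank 1, trace 1), so C³ = C.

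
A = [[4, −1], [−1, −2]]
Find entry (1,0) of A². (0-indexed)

−2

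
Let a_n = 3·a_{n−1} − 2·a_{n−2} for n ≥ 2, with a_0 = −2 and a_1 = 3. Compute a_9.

2553

With companion matrix M = [[3, −2], [1, 0]], [a_n, a_{n−1}]ᵀ = M·[a_{n−1}, a_{n−2}]ᵀ, so [a_9, a_8]ᵀ = M⁸·[a_1, a_0]ᵀ.
M⁸ = [[511, −510], [255, −254]], giving [a_9, a_8]ᵀ = [[2553], [1273]].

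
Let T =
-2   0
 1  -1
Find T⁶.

[[64, 0], [-63, 1]]

tr T = -3 and det T = 2, so the characteristic polynomial is λ² − (-3)λ + (2) with roots -2 and -1.
Eigenvectors give P = [[-1, 0], [1, 1]] with P⁻¹ = [[-1, 0], [1, 1]], and T = P·diag(-2, -1)·P⁻¹.
Then T⁶ = P·diag(64, 1)·P⁻¹ = [[-64, 0], [64, 1]] · [[-1, 0], [1, 1]] = [[64, 0], [-63, 1]].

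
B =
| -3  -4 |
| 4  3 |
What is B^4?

B^2 = [[-7, 0], [0, -7]]
B^3 = [[21, 28], [-28, -21]]
B^4 = [[49, 0], [0, 49]]

[[49, 0], [0, 49]]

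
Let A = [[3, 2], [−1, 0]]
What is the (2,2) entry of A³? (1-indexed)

−6

tr A = 3 and det A = 2, so the characteristic polynomial is λ² − (3)λ + (2) with roots 2 and 1.
Eigenvectors give P = [[−2, −1], [1, 1]] with P⁻¹ = [[−1, −1], [1, 2]], and A = P·diag(2, 1)·P⁻¹.
Then A³ = P·diag(8, 1)·P⁻¹ = [[−16, −1], [8, 1]] · [[−1, −1], [1, 2]] = [[15, 14], [−7, −6]].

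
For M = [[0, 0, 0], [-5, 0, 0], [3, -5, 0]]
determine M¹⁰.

[[0, 0, 0], [0, 0, 0], [0, 0, 0]]

M is strictly triangular, hence nilpotent: M³ = 0, so M¹⁰ = 0.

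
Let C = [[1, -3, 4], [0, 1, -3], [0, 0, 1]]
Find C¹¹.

C = I + N where N = [[0, -3, 4], [0, 0, -3], [0, 0, 0]] is strictly upper-triangular, so N³ = 0.
(I + N)¹¹ = I + 11·N + 55·N² = [[1, -33, 539], [0, 1, -33], [0, 0, 1]].

[[1, -33, 539], [0, 1, -33], [0, 0, 1]]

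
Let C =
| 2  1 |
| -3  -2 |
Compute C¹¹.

[[2, 1], [-3, -2]]

C² = I (check: tr C = 0 and det C = -1), so C¹¹ = C since 11 is odd.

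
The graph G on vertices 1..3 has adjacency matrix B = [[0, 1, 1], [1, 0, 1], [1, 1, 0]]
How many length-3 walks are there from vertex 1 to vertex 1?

The number of length-3 walks from vertex 1 to vertex 1 is entry (1,1) of B³, where B is the adjacency matrix.
B² = [[2, 1, 1], [1, 2, 1], [1, 1, 2]]
B³ = [[2, 3, 3], [3, 2, 3], [3, 3, 2]]

2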